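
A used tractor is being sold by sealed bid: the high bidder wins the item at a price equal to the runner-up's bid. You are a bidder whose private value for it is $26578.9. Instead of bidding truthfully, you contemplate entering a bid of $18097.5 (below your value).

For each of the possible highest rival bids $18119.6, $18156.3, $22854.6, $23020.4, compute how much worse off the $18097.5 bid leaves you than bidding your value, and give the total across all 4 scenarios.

$24164.7

The deviation costs you only when the competing bid falls strictly between $18097.5 and $26578.9; elsewhere both bids give the same outcome.
$18119.6: truthful payoff $8459.3, deviation payoff $0 → loss $8459.3.
$18156.3: truthful payoff $8422.6, deviation payoff $0 → loss $8422.6.
$22854.6: truthful payoff $3724.3, deviation payoff $0 → loss $3724.3.
$23020.4: truthful payoff $3558.5, deviation payoff $0 → loss $3558.5.
Total loss = $8459.3 + $8422.6 + $3724.3 + $3558.5 = $24164.7.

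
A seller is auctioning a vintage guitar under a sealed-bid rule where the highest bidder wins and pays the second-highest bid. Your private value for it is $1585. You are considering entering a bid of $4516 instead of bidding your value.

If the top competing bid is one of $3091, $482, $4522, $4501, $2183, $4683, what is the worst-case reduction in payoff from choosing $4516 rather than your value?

$3091: truthful gives $0, deviation gives −$1506 → loss $1506.
$482: same outcome either way → loss $0.
$4522: same outcome either way → loss $0.
$4501: truthful gives $0, deviation gives −$2916 → loss $2916.
$2183: truthful gives $0, deviation gives −$598 → loss $598.
$4683: same outcome either way → loss $0.
Maximum loss: $2916.

$2916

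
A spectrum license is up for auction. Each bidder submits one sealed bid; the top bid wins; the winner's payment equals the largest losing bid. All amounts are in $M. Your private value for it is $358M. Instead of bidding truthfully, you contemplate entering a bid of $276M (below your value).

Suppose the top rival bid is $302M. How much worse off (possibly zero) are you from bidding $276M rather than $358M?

$56M

Bidding your value $358M: you win (since $358M > $302M) and pay $302M. Payoff $56M.
Bidding $276M: you lose. Payoff $0M.
The competing bid $302M lies between your shaded bid and your value, so underbidding forfeits an item you could have won at a profitable price.
Loss from deviating = $56M − ($0M) = $56M.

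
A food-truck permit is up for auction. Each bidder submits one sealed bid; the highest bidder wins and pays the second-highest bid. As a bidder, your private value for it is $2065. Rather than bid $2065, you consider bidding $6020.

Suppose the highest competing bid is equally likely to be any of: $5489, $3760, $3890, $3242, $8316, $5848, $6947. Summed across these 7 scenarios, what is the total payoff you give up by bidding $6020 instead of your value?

The deviation costs you only when the competing bid falls strictly between $2065 and $6020; elsewhere both bids give the same outcome.
$5489: truthful payoff $0, deviation payoff −$3424 → loss $3424.
$3760: truthful payoff $0, deviation payoff −$1695 → loss $1695.
$3890: truthful payoff $0, deviation payoff −$1825 → loss $1825.
$3242: truthful payoff $0, deviation payoff −$1177 → loss $1177.
$8316: outcomes coincide → loss $0.
$5848: truthful payoff $0, deviation payoff −$3783 → loss $3783.
$6947: outcomes coincide → loss $0.
Total loss = $3424 + $1695 + $1825 + $1177 + $3783 = $11904.

$11904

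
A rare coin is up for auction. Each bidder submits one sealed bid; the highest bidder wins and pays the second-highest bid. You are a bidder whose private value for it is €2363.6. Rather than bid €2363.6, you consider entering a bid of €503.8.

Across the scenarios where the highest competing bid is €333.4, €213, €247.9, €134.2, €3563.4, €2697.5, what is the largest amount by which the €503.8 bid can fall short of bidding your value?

€0

€333.4: same outcome either way → loss €0.
€213: same outcome either way → loss €0.
€247.9: same outcome either way → loss €0.
€134.2: same outcome either way → loss €0.
€3563.4: same outcome either way → loss €0.
€2697.5: same outcome either way → loss €0.
Maximum loss: €0.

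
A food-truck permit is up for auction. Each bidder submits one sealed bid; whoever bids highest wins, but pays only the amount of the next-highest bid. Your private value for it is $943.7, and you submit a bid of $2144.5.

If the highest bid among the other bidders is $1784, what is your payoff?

−$840.3

Your bid $2144.5 exceeds the highest competing bid $1784, so you win.
In a second-price auction the winner pays the second-highest bid, $1784.
Payoff = value − price = $943.7 − $1784 = −$840.3.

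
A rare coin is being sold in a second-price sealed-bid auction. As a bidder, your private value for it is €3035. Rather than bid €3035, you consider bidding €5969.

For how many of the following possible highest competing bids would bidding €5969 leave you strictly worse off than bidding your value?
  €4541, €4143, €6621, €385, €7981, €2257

2

The deviation hurts exactly when the highest competing bid lies strictly between €3035 and €5969 — overbidding then wins at a price above your value.
€4541: inside the interval → strictly worse (loss €1506).
€4143: inside the interval → strictly worse (loss €1108).
€6621: above both → same outcome either way.
€385: below both → same outcome either way.
€7981: above both → same outcome either way.
€2257: below both → same outcome either way.
Count: 2.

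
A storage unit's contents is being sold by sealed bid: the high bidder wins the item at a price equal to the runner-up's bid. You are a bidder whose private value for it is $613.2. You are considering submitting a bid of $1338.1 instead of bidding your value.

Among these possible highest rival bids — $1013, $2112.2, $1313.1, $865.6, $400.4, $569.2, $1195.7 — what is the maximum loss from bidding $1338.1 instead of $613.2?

$699.9

$1013: truthful gives $0, deviation gives −$399.8 → loss $399.8.
$2112.2: same outcome either way → loss $0.
$1313.1: truthful gives $0, deviation gives −$699.9 → loss $699.9.
$865.6: truthful gives $0, deviation gives −$252.4 → loss $252.4.
$400.4: same outcome either way → loss $0.
$569.2: same outcome either way → loss $0.
$1195.7: truthful gives $0, deviation gives −$582.5 → loss $582.5.
Maximum loss: $699.9.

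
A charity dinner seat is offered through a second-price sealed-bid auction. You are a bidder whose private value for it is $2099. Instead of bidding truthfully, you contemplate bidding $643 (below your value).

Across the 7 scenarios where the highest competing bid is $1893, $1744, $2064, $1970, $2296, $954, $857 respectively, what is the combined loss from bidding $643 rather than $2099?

The deviation costs you only when the competing bid falls strictly between $643 and $2099; elsewhere both bids give the same outcome.
$1893: truthful payoff $206, deviation payoff $0 → loss $206.
$1744: truthful payoff $355, deviation payoff $0 → loss $355.
$2064: truthful payoff $35, deviation payoff $0 → loss $35.
$1970: truthful payoff $129, deviation payoff $0 → loss $129.
$2296: outcomes coincide → loss $0.
$954: truthful payoff $1145, deviation payoff $0 → loss $1145.
$857: truthful payoff $1242, deviation payoff $0 → loss $1242.
Total loss = $206 + $355 + $35 + $129 + $1145 + $1242 = $3112.

$3112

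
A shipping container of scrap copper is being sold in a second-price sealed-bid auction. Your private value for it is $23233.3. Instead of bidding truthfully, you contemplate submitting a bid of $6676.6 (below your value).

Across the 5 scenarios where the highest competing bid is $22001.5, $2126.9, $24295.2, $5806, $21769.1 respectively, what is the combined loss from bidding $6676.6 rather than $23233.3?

The deviation costs you only when the competing bid falls strictly between $6676.6 and $23233.3; elsewhere both bids give the same outcome.
$22001.5: truthful payoff $1231.8, deviation payoff $0 → loss $1231.8.
$2126.9: outcomes coincide → loss $0.
$24295.2: outcomes coincide → loss $0.
$5806: outcomes coincide → loss $0.
$21769.1: truthful payoff $1464.2, deviation payoff $0 → loss $1464.2.
Total loss = $1231.8 + $1464.2 = $2696.

$2696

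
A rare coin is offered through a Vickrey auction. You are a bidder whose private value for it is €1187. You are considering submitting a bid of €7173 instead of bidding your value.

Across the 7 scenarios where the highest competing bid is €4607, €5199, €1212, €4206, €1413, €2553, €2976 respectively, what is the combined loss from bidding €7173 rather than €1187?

The deviation costs you only when the competing bid falls strictly between €1187 and €7173; elsewhere both bids give the same outcome.
€4607: truthful payoff €0, deviation payoff −€3420 → loss €3420.
€5199: truthful payoff €0, deviation payoff −€4012 → loss €4012.
€1212: truthful payoff €0, deviation payoff −€25 → loss €25.
€4206: truthful payoff €0, deviation payoff −€3019 → loss €3019.
€1413: truthful payoff €0, deviation payoff −€226 → loss €226.
€2553: truthful payoff €0, deviation payoff −€1366 → loss €1366.
€2976: truthful payoff €0, deviation payoff −€1789 → loss €1789.
Total loss = €3420 + €4012 + €25 + €3019 + €226 + €1366 + €1789 = €13857.

€13857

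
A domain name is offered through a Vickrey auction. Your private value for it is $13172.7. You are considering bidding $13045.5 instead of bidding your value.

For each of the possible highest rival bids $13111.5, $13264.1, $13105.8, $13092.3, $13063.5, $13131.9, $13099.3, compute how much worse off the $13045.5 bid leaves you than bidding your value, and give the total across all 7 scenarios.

$431.9

The deviation costs you only when the competing bid falls strictly between $13045.5 and $13172.7; elsewhere both bids give the same outcome.
$13111.5: truthful payoff $61.2, deviation payoff $0 → loss $61.2.
$13264.1: outcomes coincide → loss $0.
$13105.8: truthful payoff $66.9, deviation payoff $0 → loss $66.9.
$13092.3: truthful payoff $80.4, deviation payoff $0 → loss $80.4.
$13063.5: truthful payoff $109.2, deviation payoff $0 → loss $109.2.
$13131.9: truthful payoff $40.8, deviation payoff $0 → loss $40.8.
$13099.3: truthful payoff $73.4, deviation payoff $0 → loss $73.4.
Total loss = $61.2 + $66.9 + $80.4 + $109.2 + $40.8 + $73.4 = $431.9.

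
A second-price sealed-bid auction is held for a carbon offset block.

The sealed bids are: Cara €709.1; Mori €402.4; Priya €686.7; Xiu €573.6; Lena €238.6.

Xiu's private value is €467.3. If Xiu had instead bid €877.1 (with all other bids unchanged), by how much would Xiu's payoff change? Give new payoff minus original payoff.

The highest bid among the other bidders is €709.1; Xiu's bid doesn't change that.
Original bid €573.6: Xiu is not highest (top rival bid is €709.1); payoff €0.
Alternative bid €877.1: Xiu is highest, pays the top rival bid €709.1; payoff €467.3 − €709.1 = −€241.8.
Change in payoff = −€241.8 − (€0) = −€241.8.

−€241.8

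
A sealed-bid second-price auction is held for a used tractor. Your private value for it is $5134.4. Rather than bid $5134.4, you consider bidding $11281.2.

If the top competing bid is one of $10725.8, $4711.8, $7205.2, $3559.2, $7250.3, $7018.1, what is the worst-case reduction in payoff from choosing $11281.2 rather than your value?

$5591.4

$10725.8: truthful gives $0, deviation gives −$5591.4 → loss $5591.4.
$4711.8: same outcome either way → loss $0.
$7205.2: truthful gives $0, deviation gives −$2070.8 → loss $2070.8.
$3559.2: same outcome either way → loss $0.
$7250.3: truthful gives $0, deviation gives −$2115.9 → loss $2115.9.
$7018.1: truthful gives $0, deviation gives −$1883.7 → loss $1883.7.
Maximum loss: $5591.4.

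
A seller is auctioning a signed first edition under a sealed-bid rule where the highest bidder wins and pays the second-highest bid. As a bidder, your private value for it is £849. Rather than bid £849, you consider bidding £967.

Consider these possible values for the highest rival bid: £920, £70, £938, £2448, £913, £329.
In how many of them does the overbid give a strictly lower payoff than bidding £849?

The deviation hurts exactly when the highest competing bid lies strictly between £849 and £967 — overbidding then wins at a price above your value.
£920: inside the interval → strictly worse (loss £71).
£70: below both → same outcome either way.
£938: inside the interval → strictly worse (loss £89).
£2448: above both → same outcome either way.
£913: inside the interval → strictly worse (loss £64).
£329: below both → same outcome either way.
Count: 3.

3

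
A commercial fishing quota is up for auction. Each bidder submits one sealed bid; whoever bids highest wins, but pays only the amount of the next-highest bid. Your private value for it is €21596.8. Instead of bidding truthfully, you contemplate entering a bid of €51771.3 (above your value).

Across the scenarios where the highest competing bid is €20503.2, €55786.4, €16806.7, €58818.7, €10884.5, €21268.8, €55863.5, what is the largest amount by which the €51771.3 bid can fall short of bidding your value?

€20503.2: same outcome either way → loss €0.
€55786.4: same outcome either way → loss €0.
€16806.7: same outcome either way → loss €0.
€58818.7: same outcome either way → loss €0.
€10884.5: same outcome either way → loss €0.
€21268.8: same outcome either way → loss €0.
€55863.5: same outcome either way → loss €0.
Maximum loss: €0.

€0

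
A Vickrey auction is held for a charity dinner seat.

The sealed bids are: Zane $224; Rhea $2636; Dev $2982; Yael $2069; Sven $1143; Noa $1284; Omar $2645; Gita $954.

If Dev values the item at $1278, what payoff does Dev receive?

Highest bid: Dev at $2982, so Dev wins.
Second-highest bid: Omar at $2645 — that is the price the winner pays.
Dev's payoff = value − price = $1278 − $2645 = −$1367.

−$1367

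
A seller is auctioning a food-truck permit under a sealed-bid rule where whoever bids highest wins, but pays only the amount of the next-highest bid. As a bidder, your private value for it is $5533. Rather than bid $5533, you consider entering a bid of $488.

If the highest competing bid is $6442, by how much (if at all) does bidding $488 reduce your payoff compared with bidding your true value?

Bidding your value $5533: you lose (since $5533 < $6442). Payoff $0.
Bidding $488: you lose. Payoff $0.
Difference = $0 − $0 = $0; both bids lead to the same outcome because the competing bid is above both your value and your alternative bid.

$0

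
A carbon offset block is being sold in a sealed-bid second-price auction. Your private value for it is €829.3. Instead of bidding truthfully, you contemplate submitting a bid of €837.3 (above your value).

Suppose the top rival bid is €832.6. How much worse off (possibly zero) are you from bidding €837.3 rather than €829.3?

Bidding your value €829.3: you lose (since €829.3 < €832.6). Payoff €0.
Bidding €837.3: you win and pay €832.6. Payoff €829.3 − €832.6 = −€3.3.
The competing bid €832.6 lies between your value and your inflated bid, so overbidding wins an item priced above your value.
Loss from deviating = €0 − (−€3.3) = €3.3.

€3.3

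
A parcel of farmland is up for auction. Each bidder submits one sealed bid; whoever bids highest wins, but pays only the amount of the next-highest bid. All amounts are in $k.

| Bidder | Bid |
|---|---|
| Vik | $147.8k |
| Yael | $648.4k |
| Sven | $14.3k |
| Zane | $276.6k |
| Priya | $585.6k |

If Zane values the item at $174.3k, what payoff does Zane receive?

Highest bid: Yael at $648.4k, so Yael wins.
Second-highest bid: Priya at $585.6k — that is the price the winner pays.
Zane did not win, so Zane pays nothing and receives nothing: payoff $0k.

$0k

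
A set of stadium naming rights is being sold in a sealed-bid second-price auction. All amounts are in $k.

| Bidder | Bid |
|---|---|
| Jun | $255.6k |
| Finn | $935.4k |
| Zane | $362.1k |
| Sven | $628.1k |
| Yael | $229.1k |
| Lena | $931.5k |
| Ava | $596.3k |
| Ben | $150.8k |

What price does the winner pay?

$931.5k

Highest bid: Finn at $935.4k, so Finn wins.
Second-highest bid: Lena at $931.5k — that is the price the winner pays.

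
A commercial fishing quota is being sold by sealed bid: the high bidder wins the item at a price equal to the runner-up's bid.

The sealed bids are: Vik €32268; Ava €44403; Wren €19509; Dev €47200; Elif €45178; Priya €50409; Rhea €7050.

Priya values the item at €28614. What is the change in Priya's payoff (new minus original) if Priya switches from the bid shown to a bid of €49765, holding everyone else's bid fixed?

€0

The highest bid among the other bidders is €47200; Priya's bid doesn't change that.
Original bid €50409: Priya is highest, pays the top rival bid €47200; payoff €28614 − €47200 = −€18586.
Alternative bid €49765: Priya is highest, pays the top rival bid €47200; payoff €28614 − €47200 = −€18586.
Change in payoff = −€18586 − (−€18586) = €0.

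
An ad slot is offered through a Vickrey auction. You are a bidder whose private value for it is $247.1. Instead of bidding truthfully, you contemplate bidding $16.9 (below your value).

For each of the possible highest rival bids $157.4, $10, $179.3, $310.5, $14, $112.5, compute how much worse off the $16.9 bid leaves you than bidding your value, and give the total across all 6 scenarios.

$292.1

The deviation costs you only when the competing bid falls strictly between $16.9 and $247.1; elsewhere both bids give the same outcome.
$157.4: truthful payoff $89.7, deviation payoff $0 → loss $89.7.
$10: outcomes coincide → loss $0.
$179.3: truthful payoff $67.8, deviation payoff $0 → loss $67.8.
$310.5: outcomes coincide → loss $0.
$14: outcomes coincide → loss $0.
$112.5: truthful payoff $134.6, deviation payoff $0 → loss $134.6.
Total loss = $89.7 + $67.8 + $134.6 = $292.1.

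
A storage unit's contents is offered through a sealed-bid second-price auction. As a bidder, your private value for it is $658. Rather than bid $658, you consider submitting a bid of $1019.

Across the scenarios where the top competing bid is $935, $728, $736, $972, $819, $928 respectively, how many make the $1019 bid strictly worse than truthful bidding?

The deviation hurts exactly when the highest competing bid lies strictly between $658 and $1019 — overbidding then wins at a price above your value.
$935: inside the interval → strictly worse (loss $277).
$728: inside the interval → strictly worse (loss $70).
$736: inside the interval → strictly worse (loss $78).
$972: inside the interval → strictly worse (loss $314).
$819: inside the interval → strictly worse (loss $161).
$928: inside the interval → strictly worse (loss $270).
Count: 6.

6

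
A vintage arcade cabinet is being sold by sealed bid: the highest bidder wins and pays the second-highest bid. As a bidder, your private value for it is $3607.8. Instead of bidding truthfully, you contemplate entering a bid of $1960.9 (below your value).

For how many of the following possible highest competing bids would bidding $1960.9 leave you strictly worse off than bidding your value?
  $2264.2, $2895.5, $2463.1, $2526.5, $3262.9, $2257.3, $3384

7

The deviation hurts exactly when the highest competing bid lies strictly between $1960.9 and $3607.8 — underbidding then forfeits a profitable win.
$2264.2: inside the interval → strictly worse (loss $1343.6).
$2895.5: inside the interval → strictly worse (loss $712.3).
$2463.1: inside the interval → strictly worse (loss $1144.7).
$2526.5: inside the interval → strictly worse (loss $1081.3).
$3262.9: inside the interval → strictly worse (loss $344.9).
$2257.3: inside the interval → strictly worse (loss $1350.5).
$3384: inside the interval → strictly worse (loss $223.8).
Count: 7.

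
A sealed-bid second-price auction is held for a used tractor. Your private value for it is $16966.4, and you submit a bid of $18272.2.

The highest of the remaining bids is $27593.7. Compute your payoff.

$0

Your bid $18272.2 is below the highest competing bid $27593.7, so you lose.
A losing bidder pays nothing and receives nothing: payoff = $0.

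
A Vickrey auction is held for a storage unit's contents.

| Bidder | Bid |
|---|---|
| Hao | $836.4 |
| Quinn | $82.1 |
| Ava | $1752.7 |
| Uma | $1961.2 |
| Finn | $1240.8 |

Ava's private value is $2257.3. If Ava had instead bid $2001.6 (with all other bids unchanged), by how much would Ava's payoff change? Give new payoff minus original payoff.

$296.1

The highest bid among the other bidders is $1961.2; Ava's bid doesn't change that.
Original bid $1752.7: Ava is not highest (top rival bid is $1961.2); payoff $0.
Alternative bid $2001.6: Ava is highest, pays the top rival bid $1961.2; payoff $2257.3 − $1961.2 = $296.1.
Change in payoff = $296.1 − ($0) = $296.1.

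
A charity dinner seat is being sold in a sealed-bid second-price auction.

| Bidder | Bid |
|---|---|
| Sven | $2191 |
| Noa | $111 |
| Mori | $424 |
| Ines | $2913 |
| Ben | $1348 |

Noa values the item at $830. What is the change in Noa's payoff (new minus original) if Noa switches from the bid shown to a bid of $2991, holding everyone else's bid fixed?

The highest bid among the other bidders is $2913; Noa's bid doesn't change that.
Original bid $111: Noa is not highest (top rival bid is $2913); payoff $0.
Alternative bid $2991: Noa is highest, pays the top rival bid $2913; payoff $830 − $2913 = −$2083.
Change in payoff = −$2083 − ($0) = −$2083.

−$2083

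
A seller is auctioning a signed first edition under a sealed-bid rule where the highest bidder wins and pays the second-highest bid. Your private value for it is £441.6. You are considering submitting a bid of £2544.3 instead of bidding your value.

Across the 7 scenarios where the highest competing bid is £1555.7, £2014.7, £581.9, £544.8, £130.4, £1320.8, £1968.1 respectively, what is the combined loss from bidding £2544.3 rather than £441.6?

The deviation costs you only when the competing bid falls strictly between £441.6 and £2544.3; elsewhere both bids give the same outcome.
£1555.7: truthful payoff £0, deviation payoff −£1114.1 → loss £1114.1.
£2014.7: truthful payoff £0, deviation payoff −£1573.1 → loss £1573.1.
£581.9: truthful payoff £0, deviation payoff −£140.3 → loss £140.3.
£544.8: truthful payoff £0, deviation payoff −£103.2 → loss £103.2.
£130.4: outcomes coincide → loss £0.
£1320.8: truthful payoff £0, deviation payoff −£879.2 → loss £879.2.
£1968.1: truthful payoff £0, deviation payoff −£1526.5 → loss £1526.5.
Total loss = £1114.1 + £1573.1 + £140.3 + £103.2 + £879.2 + £1526.5 = £5336.4.
In a second-price auction your bid sets only whether you win, not what you pay, so bidding your true value is weakly dominant.

£5336.4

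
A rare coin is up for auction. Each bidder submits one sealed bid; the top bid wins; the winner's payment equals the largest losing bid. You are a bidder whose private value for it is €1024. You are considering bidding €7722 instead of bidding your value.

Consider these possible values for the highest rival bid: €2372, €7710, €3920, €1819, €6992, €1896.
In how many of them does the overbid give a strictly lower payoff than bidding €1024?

The deviation hurts exactly when the highest competing bid lies strictly between €1024 and €7722 — overbidding then wins at a price above your value.
€2372: inside the interval → strictly worse (loss €1348).
€7710: inside the interval → strictly worse (loss €6686).
€3920: inside the interval → strictly worse (loss €2896).
€1819: inside the interval → strictly worse (loss €795).
€6992: inside the interval → strictly worse (loss €5968).
€1896: inside the interval → strictly worse (loss €872).
Count: 6.

6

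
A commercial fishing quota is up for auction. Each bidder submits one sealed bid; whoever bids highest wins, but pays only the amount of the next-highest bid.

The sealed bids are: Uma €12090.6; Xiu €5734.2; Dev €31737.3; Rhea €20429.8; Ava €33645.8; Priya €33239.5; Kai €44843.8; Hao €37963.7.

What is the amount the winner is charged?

€37963.7

Highest bid: Kai at €44843.8, so Kai wins.
Second-highest bid: Hao at €37963.7 — that is the price the winner pays.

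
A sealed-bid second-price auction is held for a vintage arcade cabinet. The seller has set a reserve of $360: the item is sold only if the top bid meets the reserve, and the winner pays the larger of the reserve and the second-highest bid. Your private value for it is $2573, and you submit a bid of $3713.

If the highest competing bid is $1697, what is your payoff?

$876

Your bid $3713 is the highest and exceeds the reserve.
Price = max(second-highest bid, reserve) = max($1697, $360) = $1697.
Payoff = $2573 − $1697 = $876.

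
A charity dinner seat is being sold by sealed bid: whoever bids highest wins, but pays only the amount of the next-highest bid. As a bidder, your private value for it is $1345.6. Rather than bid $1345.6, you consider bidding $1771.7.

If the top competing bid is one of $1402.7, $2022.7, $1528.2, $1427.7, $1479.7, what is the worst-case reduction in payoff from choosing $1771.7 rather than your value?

$1402.7: truthful gives $0, deviation gives −$57.1 → loss $57.1.
$2022.7: same outcome either way → loss $0.
$1528.2: truthful gives $0, deviation gives −$182.6 → loss $182.6.
$1427.7: truthful gives $0, deviation gives −$82.1 → loss $82.1.
$1479.7: truthful gives $0, deviation gives −$134.1 → loss $134.1.
Maximum loss: $182.6.

$182.6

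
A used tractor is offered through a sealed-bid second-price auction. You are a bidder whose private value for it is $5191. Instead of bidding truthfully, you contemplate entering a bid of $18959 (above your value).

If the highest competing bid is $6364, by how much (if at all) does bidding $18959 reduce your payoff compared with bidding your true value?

$1173

Bidding your value $5191: you lose (since $5191 < $6364). Payoff $0.
Bidding $18959: you win and pay $6364. Payoff $5191 − $6364 = −$1173.
The competing bid $6364 lies between your value and your inflated bid, so overbidding wins an item priced above your value.
Loss from deviating = $0 − (−$1173) = $1173.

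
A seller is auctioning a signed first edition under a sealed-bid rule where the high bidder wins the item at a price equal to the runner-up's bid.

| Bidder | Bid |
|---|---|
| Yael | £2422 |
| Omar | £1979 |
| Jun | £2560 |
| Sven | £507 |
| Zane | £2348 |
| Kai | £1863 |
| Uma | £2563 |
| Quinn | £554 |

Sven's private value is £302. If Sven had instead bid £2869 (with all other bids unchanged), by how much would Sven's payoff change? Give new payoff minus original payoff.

−£2261

The highest bid among the other bidders is £2563; Sven's bid doesn't change that.
Original bid £507: Sven is not highest (top rival bid is £2563); payoff £0.
Alternative bid £2869: Sven is highest, pays the top rival bid £2563; payoff £302 − £2563 = −£2261.
Change in payoff = −£2261 − (£0) = −£2261.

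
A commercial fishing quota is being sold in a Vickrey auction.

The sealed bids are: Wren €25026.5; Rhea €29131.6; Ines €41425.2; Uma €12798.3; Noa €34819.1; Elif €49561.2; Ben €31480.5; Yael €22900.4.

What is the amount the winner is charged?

Highest bid: Elif at €49561.2, so Elif wins.
Second-highest bid: Ines at €41425.2 — that is the price the winner pays.

€41425.2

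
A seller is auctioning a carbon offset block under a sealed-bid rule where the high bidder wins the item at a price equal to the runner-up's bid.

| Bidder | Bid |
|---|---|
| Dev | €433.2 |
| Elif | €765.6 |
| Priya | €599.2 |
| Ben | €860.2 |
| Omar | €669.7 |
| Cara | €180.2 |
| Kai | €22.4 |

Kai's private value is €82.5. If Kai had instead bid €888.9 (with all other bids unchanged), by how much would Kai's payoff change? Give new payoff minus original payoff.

The highest bid among the other bidders is €860.2; Kai's bid doesn't change that.
Original bid €22.4: Kai is not highest (top rival bid is €860.2); payoff €0.
Alternative bid €888.9: Kai is highest, pays the top rival bid €860.2; payoff €82.5 − €860.2 = −€777.7.
Change in payoff = −€777.7 − (€0) = −€777.7.

−€777.7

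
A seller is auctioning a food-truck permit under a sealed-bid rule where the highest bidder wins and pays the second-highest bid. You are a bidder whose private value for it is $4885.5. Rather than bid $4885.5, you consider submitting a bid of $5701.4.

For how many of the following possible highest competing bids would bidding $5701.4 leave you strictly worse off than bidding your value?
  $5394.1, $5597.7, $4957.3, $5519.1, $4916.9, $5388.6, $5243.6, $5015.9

The deviation hurts exactly when the highest competing bid lies strictly between $4885.5 and $5701.4 — overbidding then wins at a price above your value.
$5394.1: inside the interval → strictly worse (loss $508.6).
$5597.7: inside the interval → strictly worse (loss $712.2).
$4957.3: inside the interval → strictly worse (loss $71.8).
$5519.1: inside the interval → strictly worse (loss $633.6).
$4916.9: inside the interval → strictly worse (loss $31.4).
$5388.6: inside the interval → strictly worse (loss $503.1).
$5243.6: inside the interval → strictly worse (loss $358.1).
$5015.9: inside the interval → strictly worse (loss $130.4).
Count: 8.

8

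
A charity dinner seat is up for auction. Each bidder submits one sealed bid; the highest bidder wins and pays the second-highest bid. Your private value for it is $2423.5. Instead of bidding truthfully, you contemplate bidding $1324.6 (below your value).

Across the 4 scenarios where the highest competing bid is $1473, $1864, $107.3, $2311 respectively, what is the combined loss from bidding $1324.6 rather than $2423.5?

The deviation costs you only when the competing bid falls strictly between $1324.6 and $2423.5; elsewhere both bids give the same outcome.
$1473: truthful payoff $950.5, deviation payoff $0 → loss $950.5.
$1864: truthful payoff $559.5, deviation payoff $0 → loss $559.5.
$107.3: outcomes coincide → loss $0.
$2311: truthful payoff $112.5, deviation payoff $0 → loss $112.5.
Total loss = $950.5 + $559.5 + $112.5 = $1622.5.
Truthful bidding weakly dominates here: raising your bid can only win items priced above your value, and lowering it can only forfeit items priced below.

$1622.5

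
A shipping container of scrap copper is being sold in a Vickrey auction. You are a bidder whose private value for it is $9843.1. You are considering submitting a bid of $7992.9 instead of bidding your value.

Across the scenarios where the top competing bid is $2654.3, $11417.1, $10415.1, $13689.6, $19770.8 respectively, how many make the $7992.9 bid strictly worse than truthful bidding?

0

The deviation hurts exactly when the highest competing bid lies strictly between $7992.9 and $9843.1 — underbidding then forfeits a profitable win.
$2654.3: below both → same outcome either way.
$11417.1: above both → same outcome either way.
$10415.1: above both → same outcome either way.
$13689.6: above both → same outcome either way.
$19770.8: above both → same outcome either way.
Count: 0.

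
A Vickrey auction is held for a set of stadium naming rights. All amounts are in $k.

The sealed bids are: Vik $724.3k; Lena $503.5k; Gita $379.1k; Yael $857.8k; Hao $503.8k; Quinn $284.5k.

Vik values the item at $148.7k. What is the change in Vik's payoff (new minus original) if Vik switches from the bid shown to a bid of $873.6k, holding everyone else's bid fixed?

The highest bid among the other bidders is $857.8k; Vik's bid doesn't change that.
Original bid $724.3k: Vik is not highest (top rival bid is $857.8k); payoff $0k.
Alternative bid $873.6k: Vik is highest, pays the top rival bid $857.8k; payoff $148.7k − $857.8k = −$709.1k.
Change in payoff = −$709.1k − ($0k) = −$709.1k.

−$709.1k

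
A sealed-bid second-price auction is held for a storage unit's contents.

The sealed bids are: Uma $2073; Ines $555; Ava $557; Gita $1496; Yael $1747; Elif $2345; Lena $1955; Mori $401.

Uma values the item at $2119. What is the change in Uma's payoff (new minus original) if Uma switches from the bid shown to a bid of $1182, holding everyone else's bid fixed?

$0

The highest bid among the other bidders is $2345; Uma's bid doesn't change that.
Original bid $2073: Uma is not highest (top rival bid is $2345); payoff $0.
Alternative bid $1182: Uma is not highest (top rival bid is $2345); payoff $0.
Change in payoff = $0 − ($0) = $0.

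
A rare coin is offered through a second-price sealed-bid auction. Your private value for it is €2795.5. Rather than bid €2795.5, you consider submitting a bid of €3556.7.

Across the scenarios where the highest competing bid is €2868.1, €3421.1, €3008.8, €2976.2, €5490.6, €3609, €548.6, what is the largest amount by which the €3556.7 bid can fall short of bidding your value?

€625.6

€2868.1: truthful gives €0, deviation gives −€72.6 → loss €72.6.
€3421.1: truthful gives €0, deviation gives −€625.6 → loss €625.6.
€3008.8: truthful gives €0, deviation gives −€213.3 → loss €213.3.
€2976.2: truthful gives €0, deviation gives −€180.7 → loss €180.7.
€5490.6: same outcome either way → loss €0.
€3609: same outcome either way → loss €0.
€548.6: same outcome either way → loss €0.
Maximum loss: €625.6.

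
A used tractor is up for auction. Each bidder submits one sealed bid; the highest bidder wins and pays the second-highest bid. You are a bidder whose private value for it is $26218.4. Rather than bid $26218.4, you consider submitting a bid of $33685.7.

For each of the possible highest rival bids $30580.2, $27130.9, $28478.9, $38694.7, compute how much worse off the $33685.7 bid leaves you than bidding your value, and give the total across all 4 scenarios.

The deviation costs you only when the competing bid falls strictly between $26218.4 and $33685.7; elsewhere both bids give the same outcome.
$30580.2: truthful payoff $0, deviation payoff −$4361.8 → loss $4361.8.
$27130.9: truthful payoff $0, deviation payoff −$912.5 → loss $912.5.
$28478.9: truthful payoff $0, deviation payoff −$2260.5 → loss $2260.5.
$38694.7: outcomes coincide → loss $0.
Total loss = $4361.8 + $912.5 + $2260.5 = $7534.8.
Because the price is fixed by the runner-up's bid, deviating from your value can only change a good outcome into a bad one — never the reverse.

$7534.8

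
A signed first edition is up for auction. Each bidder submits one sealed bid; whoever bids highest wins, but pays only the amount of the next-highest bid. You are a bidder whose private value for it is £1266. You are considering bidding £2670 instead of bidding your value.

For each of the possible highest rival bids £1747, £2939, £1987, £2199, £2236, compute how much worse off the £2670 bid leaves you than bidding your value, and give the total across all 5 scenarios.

£3105

The deviation costs you only when the competing bid falls strictly between £1266 and £2670; elsewhere both bids give the same outcome.
£1747: truthful payoff £0, deviation payoff −£481 → loss £481.
£2939: outcomes coincide → loss £0.
£1987: truthful payoff £0, deviation payoff −£721 → loss £721.
£2199: truthful payoff £0, deviation payoff −£933 → loss £933.
£2236: truthful payoff £0, deviation payoff −£970 → loss £970.
Total loss = £481 + £721 + £933 + £970 = £3105.
Because the price is fixed by the runner-up's bid, deviating from your value can only change a good outcome into a bad one — never the reverse.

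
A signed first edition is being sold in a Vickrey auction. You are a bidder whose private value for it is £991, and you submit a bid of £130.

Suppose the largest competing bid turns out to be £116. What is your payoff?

£875

Your bid £130 exceeds the highest competing bid £116, so you win.
In a second-price auction the winner pays the second-highest bid, £116.
Payoff = value − price = £991 − £116 = £875.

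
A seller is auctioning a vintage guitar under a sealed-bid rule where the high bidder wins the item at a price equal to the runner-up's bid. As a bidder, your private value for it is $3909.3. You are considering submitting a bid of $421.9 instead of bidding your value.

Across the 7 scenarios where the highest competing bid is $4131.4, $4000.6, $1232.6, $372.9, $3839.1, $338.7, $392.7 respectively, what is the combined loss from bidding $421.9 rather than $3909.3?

$2746.9

The deviation costs you only when the competing bid falls strictly between $421.9 and $3909.3; elsewhere both bids give the same outcome.
$4131.4: outcomes coincide → loss $0.
$4000.6: outcomes coincide → loss $0.
$1232.6: truthful payoff $2676.7, deviation payoff $0 → loss $2676.7.
$372.9: outcomes coincide → loss $0.
$3839.1: truthful payoff $70.2, deviation payoff $0 → loss $70.2.
$338.7: outcomes coincide → loss $0.
$392.7: outcomes coincide → loss $0.
Total loss = $2676.7 + $70.2 = $2746.9.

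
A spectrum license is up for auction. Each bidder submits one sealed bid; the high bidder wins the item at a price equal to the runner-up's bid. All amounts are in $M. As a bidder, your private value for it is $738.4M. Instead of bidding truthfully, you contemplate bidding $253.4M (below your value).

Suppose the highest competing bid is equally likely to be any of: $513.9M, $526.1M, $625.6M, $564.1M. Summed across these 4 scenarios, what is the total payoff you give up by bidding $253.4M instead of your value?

$723.9M

The deviation costs you only when the competing bid falls strictly between $253.4M and $738.4M; elsewhere both bids give the same outcome.
$513.9M: truthful payoff $224.5M, deviation payoff $0M → loss $224.5M.
$526.1M: truthful payoff $212.3M, deviation payoff $0M → loss $212.3M.
$625.6M: truthful payoff $112.8M, deviation payoff $0M → loss $112.8M.
$564.1M: truthful payoff $174.3M, deviation payoff $0M → loss $174.3M.
Total loss = $224.5M + $212.3M + $112.8M + $174.3M = $723.9M.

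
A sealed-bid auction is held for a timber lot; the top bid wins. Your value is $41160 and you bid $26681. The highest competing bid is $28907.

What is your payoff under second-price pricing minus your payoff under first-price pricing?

Your bid $26681 is below $28907, so you lose under either rule.
Payoff is $0 in both cases; difference = $0.

$0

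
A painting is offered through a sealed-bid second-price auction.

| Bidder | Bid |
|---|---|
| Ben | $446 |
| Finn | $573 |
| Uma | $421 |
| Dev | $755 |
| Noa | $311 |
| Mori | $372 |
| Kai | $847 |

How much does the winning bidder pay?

Highest bid: Kai at $847, so Kai wins.
Second-highest bid: Dev at $755 — that is the price the winner pays.

$755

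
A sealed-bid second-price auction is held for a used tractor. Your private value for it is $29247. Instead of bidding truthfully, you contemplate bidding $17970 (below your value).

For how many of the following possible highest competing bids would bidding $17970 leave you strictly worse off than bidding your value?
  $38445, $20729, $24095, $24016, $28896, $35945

4

The deviation hurts exactly when the highest competing bid lies strictly between $17970 and $29247 — underbidding then forfeits a profitable win.
$38445: above both → same outcome either way.
$20729: inside the interval → strictly worse (loss $8518).
$24095: inside the interval → strictly worse (loss $5152).
$24016: inside the interval → strictly worse (loss $5231).
$28896: inside the interval → strictly worse (loss $351).
$35945: above both → same outcome either way.
Count: 4.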